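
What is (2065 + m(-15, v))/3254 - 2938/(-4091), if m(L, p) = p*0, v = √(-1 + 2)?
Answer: 18008167/13312114 ≈ 1.3528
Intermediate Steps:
v = 1 (v = √1 = 1)
m(L, p) = 0
(2065 + m(-15, v))/3254 - 2938/(-4091) = (2065 + 0)/3254 - 2938/(-4091) = 2065*(1/3254) - 2938*(-1/4091) = 2065/3254 + 2938/4091 = 18008167/13312114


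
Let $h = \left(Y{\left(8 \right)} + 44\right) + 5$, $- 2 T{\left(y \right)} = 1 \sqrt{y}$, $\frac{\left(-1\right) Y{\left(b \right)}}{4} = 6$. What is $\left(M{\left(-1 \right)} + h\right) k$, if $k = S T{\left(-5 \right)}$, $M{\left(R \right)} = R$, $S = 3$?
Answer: $- 36 i \sqrt{5} \approx - 80.498 i$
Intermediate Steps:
$Y{\left(b \right)} = -24$ ($Y{\left(b \right)} = \left(-4\right) 6 = -24$)
$T{\left(y \right)} = - \frac{\sqrt{y}}{2}$ ($T{\left(y \right)} = - \frac{1 \sqrt{y}}{2} = - \frac{\sqrt{y}}{2}$)
$k = - \frac{3 i \sqrt{5}}{2}$ ($k = 3 \left(- \frac{\sqrt{-5}}{2}\right) = 3 \left(- \frac{i \sqrt{5}}{2}\right) = - \frac{3 i \sqrt{5}}{2} \approx - 3.3541 i$)
$h = 25$ ($h = \left(-24 + 44\right) + 5 = 20 + 5 = 25$)
$\left(M{\left(-1 \right)} + h\right) k = \left(-1 + 25\right) \left(- \frac{3 i \sqrt{5}}{2}\right) = 24 \left(- \frac{3 i \sqrt{5}}{2}\right) = - 36 i \sqrt{5}$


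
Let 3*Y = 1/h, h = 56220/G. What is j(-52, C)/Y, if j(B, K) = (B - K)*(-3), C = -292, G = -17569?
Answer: 121435200/17569 ≈ 6911.9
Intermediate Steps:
j(B, K) = -3*B + 3*K
h = -56220/17569 (h = 56220/(-17569) = 56220*(-1/17569) = -56220/17569 ≈ -3.2000)
Y = -17569/168660 (Y = 1/(3*(-56220/17569)) = (⅓)*(-17569/56220) = -17569/168660 ≈ -0.10417)
j(-52, C)/Y = (-3*(-52) + 3*(-292))/(-17569/168660) = (156 - 876)*(-168660/17569) = -720*(-168660/17569) = 121435200/17569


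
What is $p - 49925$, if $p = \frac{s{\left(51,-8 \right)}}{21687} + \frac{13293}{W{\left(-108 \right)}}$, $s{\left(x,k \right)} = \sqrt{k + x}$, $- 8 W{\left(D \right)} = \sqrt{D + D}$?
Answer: $-49925 + \frac{\sqrt{43}}{21687} + 2954 i \sqrt{6} \approx -49925.0 + 7235.8 i$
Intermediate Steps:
$W{\left(D \right)} = - \frac{\sqrt{2} \sqrt{D}}{8}$ ($W{\left(D \right)} = - \frac{\sqrt{D + D}}{8} = - \frac{\sqrt{2 D}}{8} = - \frac{\sqrt{2} \sqrt{D}}{8}$)
$p = \frac{\sqrt{43}}{21687} + 2954 i \sqrt{6}$ ($p = \frac{\sqrt{-8 + 51}}{21687} + \frac{13293}{\left(- \frac{1}{8}\right) \sqrt{2} \sqrt{-108}} = \sqrt{43} \cdot \frac{1}{21687} + \frac{13293}{\left(- \frac{1}{8}\right) \sqrt{2} \cdot 6 i \sqrt{3}} = \frac{\sqrt{43}}{21687} + \frac{13293}{\left(- \frac{3}{4}\right) i \sqrt{6}} = \frac{\sqrt{43}}{21687} + 13293 \frac{2 i \sqrt{6}}{9} = \frac{\sqrt{43}}{21687} + 2954 i \sqrt{6} \approx 0.00030237 + 7235.8 i$)
$p - 49925 = \left(\frac{\sqrt{43}}{21687} + 2954 i \sqrt{6}\right) - 49925 = -49925 + \frac{\sqrt{43}}{21687} + 2954 i \sqrt{6}$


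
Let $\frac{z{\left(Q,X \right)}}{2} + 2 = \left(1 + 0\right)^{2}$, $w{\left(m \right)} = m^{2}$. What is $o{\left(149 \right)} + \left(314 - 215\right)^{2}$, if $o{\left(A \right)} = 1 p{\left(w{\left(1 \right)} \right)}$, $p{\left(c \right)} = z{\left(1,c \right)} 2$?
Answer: $9797$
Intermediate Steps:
$z{\left(Q,X \right)} = -2$ ($z{\left(Q,X \right)} = -4 + 2 \left(1 + 0\right)^{2} = -4 + 2 \cdot 1^{2} = -4 + 2 \cdot 1 = -4 + 2 = -2$)
$p{\left(c \right)} = -4$ ($p{\left(c \right)} = \left(-2\right) 2 = -4$)
$o{\left(A \right)} = -4$ ($o{\left(A \right)} = 1 \left(-4\right) = -4$)
$o{\left(149 \right)} + \left(314 - 215\right)^{2} = -4 + \left(314 - 215\right)^{2} = -4 + 99^{2} = -4 + 9801 = 9797$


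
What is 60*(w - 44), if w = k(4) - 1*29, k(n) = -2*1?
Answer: -4500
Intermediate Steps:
k(n) = -2
w = -31 (w = -2 - 1*29 = -2 - 29 = -31)
60*(w - 44) = 60*(-31 - 44) = 60*(-75) = -4500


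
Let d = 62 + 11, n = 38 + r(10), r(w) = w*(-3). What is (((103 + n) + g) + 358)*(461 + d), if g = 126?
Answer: 317730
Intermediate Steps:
r(w) = -3*w
n = 8 (n = 38 - 3*10 = 38 - 30 = 8)
d = 73
(((103 + n) + g) + 358)*(461 + d) = (((103 + 8) + 126) + 358)*(461 + 73) = ((111 + 126) + 358)*534 = (237 + 358)*534 = 595*534 = 317730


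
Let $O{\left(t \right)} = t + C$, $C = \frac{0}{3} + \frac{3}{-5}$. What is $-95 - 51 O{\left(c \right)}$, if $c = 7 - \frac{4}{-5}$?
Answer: $- \frac{2311}{5} \approx -462.2$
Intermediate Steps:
$c = \frac{39}{5}$ ($c = 7 - 4 \left(- \frac{1}{5}\right) = 7 - - \frac{4}{5} = 7 + \frac{4}{5} = \frac{39}{5} \approx 7.8$)
$C = - \frac{3}{5}$ ($C = 0 \cdot \frac{1}{3} + 3 \left(- \frac{1}{5}\right) = 0 - \frac{3}{5} = - \frac{3}{5} \approx -0.6$)
$O{\left(t \right)} = - \frac{3}{5} + t$ ($O{\left(t \right)} = t - \frac{3}{5} = - \frac{3}{5} + t$)
$-95 - 51 O{\left(c \right)} = -95 - 51 \left(- \frac{3}{5} + \frac{39}{5}\right) = -95 - \frac{1836}{5} = - \frac{2311}{5}$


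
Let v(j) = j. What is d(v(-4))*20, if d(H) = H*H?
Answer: 320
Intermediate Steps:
d(H) = H**2
d(v(-4))*20 = (-4)**2*20 = 16*20 = 320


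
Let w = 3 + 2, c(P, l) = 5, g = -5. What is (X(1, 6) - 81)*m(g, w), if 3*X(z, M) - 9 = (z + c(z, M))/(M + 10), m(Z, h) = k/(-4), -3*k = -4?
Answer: 623/24 ≈ 25.958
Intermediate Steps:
k = 4/3 (k = -1/3*(-4) = 4/3 ≈ 1.3333)
w = 5
m(Z, h) = -1/3 (m(Z, h) = (4/3)/(-4) = (4/3)*(-1/4) = -1/3)
X(z, M) = 3 + (5 + z)/(3*(10 + M)) (X(z, M) = 3 + ((z + 5)/(M + 10))/3 = 3 + ((5 + z)/(10 + M))/3 = 3 + (5 + z)/(3*(10 + M)))
(X(1, 6) - 81)*m(g, w) = ((95 + 1 + 9*6)/(3*(10 + 6)) - 81)*(-1/3) = ((1/3)*(95 + 1 + 54)/16 - 81)*(-1/3) = ((1/3)*(1/16)*150 - 81)*(-1/3) = (25/8 - 81)*(-1/3) = -623/8*(-1/3) = 623/24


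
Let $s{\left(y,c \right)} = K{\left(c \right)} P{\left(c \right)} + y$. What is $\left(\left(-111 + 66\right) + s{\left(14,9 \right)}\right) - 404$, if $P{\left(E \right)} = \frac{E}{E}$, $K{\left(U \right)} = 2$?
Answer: $-433$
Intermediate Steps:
$P{\left(E \right)} = 1$
$s{\left(y,c \right)} = 2 + y$ ($s{\left(y,c \right)} = 2 \cdot 1 + y = 2 + y$)
$\left(\left(-111 + 66\right) + s{\left(14,9 \right)}\right) - 404 = \left(\left(-111 + 66\right) + \left(2 + 14\right)\right) - 404 = \left(-45 + 16\right) - 404 = -29 - 404 = -433$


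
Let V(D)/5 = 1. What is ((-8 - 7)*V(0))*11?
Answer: -825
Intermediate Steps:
V(D) = 5 (V(D) = 5*1 = 5)
((-8 - 7)*V(0))*11 = ((-8 - 7)*5)*11 = -15*5*11 = -75*11 = -825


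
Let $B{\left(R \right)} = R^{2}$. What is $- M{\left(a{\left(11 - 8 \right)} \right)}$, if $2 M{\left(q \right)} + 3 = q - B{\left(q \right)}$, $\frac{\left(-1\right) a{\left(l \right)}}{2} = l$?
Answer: $\frac{45}{2} \approx 22.5$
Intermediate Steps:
$a{\left(l \right)} = - 2 l$
$M{\left(q \right)} = - \frac{3}{2} + \frac{q}{2} - \frac{q^{2}}{2}$ ($M{\left(q \right)} = - \frac{3}{2} + \frac{q - q^{2}}{2} = - \frac{3}{2} - \left(\frac{q^{2}}{2} - \frac{q}{2}\right) = - \frac{3}{2} + \frac{q}{2} - \frac{q^{2}}{2}$)
$- M{\left(a{\left(11 - 8 \right)} \right)} = - (- \frac{3}{2} + \frac{\left(-2\right) \left(11 - 8\right)}{2} - \frac{\left(- 2 \left(11 - 8\right)\right)^{2}}{2}) = - (- \frac{3}{2} + \frac{\left(-2\right) 3}{2} - \frac{\left(\left(-2\right) 3\right)^{2}}{2}) = - (- \frac{3}{2} + \frac{1}{2} \left(-6\right) - \frac{\left(-6\right)^{2}}{2}) = - (- \frac{3}{2} - 3 - 18) = \left(-1\right) \left(- \frac{45}{2}\right) = \frac{45}{2}$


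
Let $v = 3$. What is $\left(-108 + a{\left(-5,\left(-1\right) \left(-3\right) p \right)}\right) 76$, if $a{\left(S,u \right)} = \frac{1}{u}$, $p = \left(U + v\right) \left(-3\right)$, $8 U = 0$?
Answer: $- \frac{221692}{27} \approx -8210.8$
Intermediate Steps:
$U = 0$ ($U = \frac{1}{8} \cdot 0 = 0$)
$p = -9$ ($p = \left(0 + 3\right) \left(-3\right) = 3 \left(-3\right) = -9$)
$\left(-108 + a{\left(-5,\left(-1\right) \left(-3\right) p \right)}\right) 76 = \left(-108 + \frac{1}{\left(-1\right) \left(-3\right) \left(-9\right)}\right) 76 = \left(-108 + \frac{1}{3 \left(-9\right)}\right) 76 = \left(-108 + \frac{1}{-27}\right) 76 = \left(-108 - \frac{1}{27}\right) 76 = \left(- \frac{2917}{27}\right) 76 = - \frac{221692}{27}$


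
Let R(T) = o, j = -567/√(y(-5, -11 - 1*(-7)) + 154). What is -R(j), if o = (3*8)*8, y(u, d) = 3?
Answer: -192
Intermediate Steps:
o = 192 (o = 24*8 = 192)
j = -567*√157/157 (j = -567/√(3 + 154) = -567*√157/157 ≈ -45.252)
R(T) = 192
-R(j) = -1*192 = -192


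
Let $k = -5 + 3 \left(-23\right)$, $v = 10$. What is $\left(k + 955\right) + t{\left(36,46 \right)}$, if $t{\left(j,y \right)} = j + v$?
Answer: $927$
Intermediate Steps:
$k = -74$ ($k = -5 - 69 = -74$)
$t{\left(j,y \right)} = 10 + j$ ($t{\left(j,y \right)} = j + 10 = 10 + j$)
$\left(k + 955\right) + t{\left(36,46 \right)} = \left(-74 + 955\right) + \left(10 + 36\right) = 881 + 46 = 927$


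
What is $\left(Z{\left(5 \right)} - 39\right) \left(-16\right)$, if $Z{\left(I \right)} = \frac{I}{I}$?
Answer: $608$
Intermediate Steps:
$Z{\left(I \right)} = 1$
$\left(Z{\left(5 \right)} - 39\right) \left(-16\right) = \left(1 - 39\right) \left(-16\right) = \left(-38\right) \left(-16\right) = 608$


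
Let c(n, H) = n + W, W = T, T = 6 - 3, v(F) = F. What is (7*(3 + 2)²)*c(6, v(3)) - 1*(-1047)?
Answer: 2622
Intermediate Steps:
T = 3
W = 3
c(n, H) = 3 + n (c(n, H) = n + 3 = 3 + n)
(7*(3 + 2)²)*c(6, v(3)) - 1*(-1047) = (7*(3 + 2)²)*(3 + 6) - 1*(-1047) = (7*5²)*9 + 1047 = (7*25)*9 + 1047 = 175*9 + 1047 = 1575 + 1047 = 2622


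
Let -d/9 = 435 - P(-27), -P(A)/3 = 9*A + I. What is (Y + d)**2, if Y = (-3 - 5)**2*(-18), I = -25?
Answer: 4704561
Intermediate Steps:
P(A) = 75 - 27*A (P(A) = -3*(9*A - 25) = -3*(-25 + 9*A) = 75 - 27*A)
Y = -1152 (Y = (-8)**2*(-18) = 64*(-18) = -1152)
d = 3321 (d = -9*(435 - (75 - 27*(-27))) = -9*(435 - (75 + 729)) = -9*(435 - 1*804) = -9*(435 - 804) = -9*(-369) = 3321)
(Y + d)**2 = (-1152 + 3321)**2 = 2169**2 = 4704561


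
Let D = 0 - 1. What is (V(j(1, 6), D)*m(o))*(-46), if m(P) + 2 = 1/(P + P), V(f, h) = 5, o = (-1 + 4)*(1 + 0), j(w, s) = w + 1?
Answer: 1265/3 ≈ 421.67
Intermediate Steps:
j(w, s) = 1 + w
D = -1
o = 3 (o = 3*1 = 3)
m(P) = -2 + 1/(2*P) (m(P) = -2 + 1/(P + P) = -2 + 1/(2*P))
(V(j(1, 6), D)*m(o))*(-46) = (5*(-2 + (½)/3))*(-46) = (5*(-2 + (½)*(⅓)))*(-46) = (5*(-2 + ⅙))*(-46) = (5*(-11/6))*(-46) = -55/6*(-46) = 1265/3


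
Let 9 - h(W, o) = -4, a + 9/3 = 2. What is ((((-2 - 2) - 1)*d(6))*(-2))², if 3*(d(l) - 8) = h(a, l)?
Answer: 136900/9 ≈ 15211.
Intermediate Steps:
a = -1 (a = -3 + 2 = -1)
h(W, o) = 13 (h(W, o) = 9 - 1*(-4) = 9 + 4 = 13)
d(l) = 37/3 (d(l) = 8 + (⅓)*13 = 8 + 13/3 = 37/3)
((((-2 - 2) - 1)*d(6))*(-2))² = ((((-2 - 2) - 1)*(37/3))*(-2))² = (((-4 - 1)*(37/3))*(-2))² = (-5*37/3*(-2))² = (-185/3*(-2))² = (370/3)² = 136900/9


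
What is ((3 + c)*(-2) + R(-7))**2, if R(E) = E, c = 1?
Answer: 225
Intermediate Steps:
((3 + c)*(-2) + R(-7))**2 = ((3 + 1)*(-2) - 7)**2 = (4*(-2) - 7)**2 = (-8 - 7)**2 = (-15)**2 = 225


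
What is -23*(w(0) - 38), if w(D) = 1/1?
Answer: 851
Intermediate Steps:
w(D) = 1
-23*(w(0) - 38) = -23*(1 - 38) = -23*(-37) = 851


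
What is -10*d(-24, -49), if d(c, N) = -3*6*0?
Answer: 0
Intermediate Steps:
d(c, N) = 0 (d(c, N) = -18*0 = 0)
-10*d(-24, -49) = -10*0 = 0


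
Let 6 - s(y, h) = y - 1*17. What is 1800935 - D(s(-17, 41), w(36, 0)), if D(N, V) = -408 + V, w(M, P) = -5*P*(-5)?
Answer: 1801343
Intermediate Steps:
s(y, h) = 23 - y (s(y, h) = 6 - (y - 1*17) = 6 - (y - 17) = 6 - (-17 + y) = 6 + (17 - y) = 23 - y)
w(M, P) = 25*P
1800935 - D(s(-17, 41), w(36, 0)) = 1800935 - (-408 + 25*0) = 1800935 - (-408 + 0) = 1800935 - 1*(-408) = 1800935 + 408 = 1801343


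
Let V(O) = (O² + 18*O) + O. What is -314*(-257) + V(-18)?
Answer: 80680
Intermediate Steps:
V(O) = O² + 19*O
-314*(-257) + V(-18) = -314*(-257) - 18*(19 - 18) = 80698 - 18*1 = 80698 - 18 = 80680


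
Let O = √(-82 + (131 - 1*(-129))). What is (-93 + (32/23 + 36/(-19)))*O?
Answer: -40861*√178/437 ≈ -1247.5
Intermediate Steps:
O = √178 (O = √(-82 + (131 + 129)) = √(-82 + 260) = √178 ≈ 13.342)
(-93 + (32/23 + 36/(-19)))*O = (-93 + (32/23 + 36/(-19)))*√178 = (-93 + (32*(1/23) + 36*(-1/19)))*√178 = (-93 + (32/23 - 36/19))*√178 = (-93 - 220/437)*√178 = -40861*√178/437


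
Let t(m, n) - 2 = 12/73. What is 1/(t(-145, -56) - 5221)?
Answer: -73/380975 ≈ -0.00019161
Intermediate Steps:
t(m, n) = 158/73 (t(m, n) = 2 + 12/73 = 158/73)
1/(t(-145, -56) - 5221) = 1/(158/73 - 5221) = 1/(-380975/73) = -73/380975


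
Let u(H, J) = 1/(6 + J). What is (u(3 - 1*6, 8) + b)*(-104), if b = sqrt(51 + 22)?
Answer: -52/7 - 104*sqrt(73) ≈ -896.00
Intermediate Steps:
b = sqrt(73) ≈ 8.5440
(u(3 - 1*6, 8) + b)*(-104) = (1/(6 + 8) + sqrt(73))*(-104) = (1/14 + sqrt(73))*(-104) = -52/7 - 104*sqrt(73)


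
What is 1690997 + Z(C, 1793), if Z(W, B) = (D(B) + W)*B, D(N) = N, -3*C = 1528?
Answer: 11977834/3 ≈ 3.9926e+6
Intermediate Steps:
C = -1528/3 (C = -1/3*1528 = -1528/3 ≈ -509.33)
Z(W, B) = B*(B + W) (Z(W, B) = (B + W)*B = B*(B + W))
1690997 + Z(C, 1793) = 1690997 + 1793*(1793 - 1528/3) = 1690997 + 1793*(3851/3) = 1690997 + 6904843/3 = 11977834/3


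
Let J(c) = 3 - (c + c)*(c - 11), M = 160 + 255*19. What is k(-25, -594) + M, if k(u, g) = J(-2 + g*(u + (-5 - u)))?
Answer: -17547744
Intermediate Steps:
M = 5005 (M = 160 + 4845 = 5005)
J(c) = 3 - 2*c*(-11 + c)
k(u, g) = -41 - 110*g - 2*(-2 - 5*g)**2 (k(u, g) = 3 - 2*(-2 + g*(u + (-5 - u)))**2 + 22*(-2 + g*(u + (-5 - u))) = 3 - 2*(-2 + g*(-5))**2 + 22*(-2 + g*(-5)) = 3 - 2*(-2 - 5*g)**2 + 22*(-2 - 5*g) = 3 - 2*(-2 - 5*g)**2 + (-44 - 110*g) = -41 - 110*g - 2*(-2 - 5*g)**2)
k(-25, -594) + M = (-49 - 150*(-594) - 50*(-594)**2) + 5005 = (-49 + 89100 - 50*352836) + 5005 = (-49 + 89100 - 17641800) + 5005 = -17552749 + 5005 = -17547744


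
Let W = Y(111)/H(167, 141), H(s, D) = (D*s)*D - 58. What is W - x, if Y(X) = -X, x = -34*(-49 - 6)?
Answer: -6208529141/3320069 ≈ -1870.0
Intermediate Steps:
x = 1870 (x = -34*(-55) = 1870)
H(s, D) = -58 + s*D**2 (H(s, D) = s*D**2 - 58 = -58 + s*D**2)
W = -111/3320069 (W = (-1*111)/(-58 + 167*141**2) = -111/(-58 + 167*19881) = -111/(-58 + 3320127) = -111/3320069 ≈ -3.3433e-5)
W - x = -111/3320069 - 1*1870 = -111/3320069 - 1870 = -6208529141/3320069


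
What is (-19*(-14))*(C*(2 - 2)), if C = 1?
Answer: 0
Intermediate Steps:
(-19*(-14))*(C*(2 - 2)) = (-19*(-14))*(1*(2 - 2)) = 266*(1*0) = 266*0 = 0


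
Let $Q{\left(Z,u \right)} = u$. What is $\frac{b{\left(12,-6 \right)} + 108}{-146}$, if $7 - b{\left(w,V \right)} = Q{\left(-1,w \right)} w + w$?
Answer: $\frac{41}{146} \approx 0.28082$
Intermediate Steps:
$b{\left(w,V \right)} = 7 - w - w^{2}$ ($b{\left(w,V \right)} = 7 - \left(w w + w\right) = 7 - \left(w^{2} + w\right) = 7 - \left(w + w^{2}\right) = 7 - w - w^{2}$)
$\frac{b{\left(12,-6 \right)} + 108}{-146} = \frac{\left(7 - 12 - 12^{2}\right) + 108}{-146} = \left(\left(7 - 12 - 144\right) + 108\right) \left(- \frac{1}{146}\right) = \left(-149 + 108\right) \left(- \frac{1}{146}\right) = \left(-41\right) \left(- \frac{1}{146}\right) = \frac{41}{146}$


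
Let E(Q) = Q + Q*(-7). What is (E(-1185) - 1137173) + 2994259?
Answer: 1864196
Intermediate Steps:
E(Q) = -6*Q (E(Q) = Q - 7*Q = -6*Q)
(E(-1185) - 1137173) + 2994259 = (-6*(-1185) - 1137173) + 2994259 = (7110 - 1137173) + 2994259 = -1130063 + 2994259 = 1864196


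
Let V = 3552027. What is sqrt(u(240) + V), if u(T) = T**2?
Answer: sqrt(3609627) ≈ 1899.9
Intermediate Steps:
sqrt(u(240) + V) = sqrt(240**2 + 3552027) = sqrt(57600 + 3552027) = sqrt(3609627)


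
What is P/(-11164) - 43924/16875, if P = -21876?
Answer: -30302509/47098125 ≈ -0.64339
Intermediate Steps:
P/(-11164) - 43924/16875 = -21876/(-11164) - 43924/16875 = -21876*(-1/11164) - 43924*1/16875 = 5469/2791 - 43924/16875 = -30302509/47098125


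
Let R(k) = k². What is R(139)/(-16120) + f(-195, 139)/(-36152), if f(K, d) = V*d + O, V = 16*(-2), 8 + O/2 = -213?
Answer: -77458249/72846280 ≈ -1.0633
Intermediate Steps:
O = -442 (O = -16 + 2*(-213) = -16 - 426 = -442)
V = -32
f(K, d) = -442 - 32*d (f(K, d) = -32*d - 442 = -442 - 32*d)
R(139)/(-16120) + f(-195, 139)/(-36152) = 139²/(-16120) + (-442 - 32*139)/(-36152) = 19321*(-1/16120) + (-442 - 4448)*(-1/36152) = -19321/16120 - 4890*(-1/36152) = -19321/16120 + 2445/18076 = -77458249/72846280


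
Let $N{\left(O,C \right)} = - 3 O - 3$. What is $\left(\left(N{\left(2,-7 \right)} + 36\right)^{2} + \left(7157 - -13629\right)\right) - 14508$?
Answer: $7007$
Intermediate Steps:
$N{\left(O,C \right)} = -3 - 3 O$
$\left(\left(N{\left(2,-7 \right)} + 36\right)^{2} + \left(7157 - -13629\right)\right) - 14508 = \left(\left(\left(-3 - 6\right) + 36\right)^{2} + \left(7157 - -13629\right)\right) - 14508 = \left(\left(\left(-3 - 6\right) + 36\right)^{2} + \left(7157 + 13629\right)\right) - 14508 = \left(\left(-9 + 36\right)^{2} + 20786\right) - 14508 = \left(27^{2} + 20786\right) - 14508 = \left(729 + 20786\right) - 14508 = 21515 - 14508 = 7007$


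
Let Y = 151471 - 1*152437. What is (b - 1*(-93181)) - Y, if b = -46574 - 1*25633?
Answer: 21940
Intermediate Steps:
Y = -966 (Y = 151471 - 152437 = -966)
b = -72207 (b = -46574 - 25633 = -72207)
(b - 1*(-93181)) - Y = (-72207 - 1*(-93181)) - 1*(-966) = (-72207 + 93181) + 966 = 20974 + 966 = 21940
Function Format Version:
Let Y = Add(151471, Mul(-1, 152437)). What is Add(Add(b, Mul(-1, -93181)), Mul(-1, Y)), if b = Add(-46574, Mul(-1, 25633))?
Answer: 21940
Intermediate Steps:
Y = -966 (Y = Add(151471, -152437) = -966)
b = -72207 (b = Add(-46574, -25633) = -72207)
Add(Add(b, Mul(-1, -93181)), Mul(-1, Y)) = Add(Add(-72207, Mul(-1, -93181)), Mul(-1, -966)) = Add(Add(-72207, 93181), 966) = Add(20974, 966) = 21940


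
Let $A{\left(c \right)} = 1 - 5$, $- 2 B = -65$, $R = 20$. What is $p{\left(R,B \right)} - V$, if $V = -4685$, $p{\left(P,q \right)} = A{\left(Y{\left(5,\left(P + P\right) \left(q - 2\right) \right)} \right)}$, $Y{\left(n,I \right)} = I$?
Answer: $4681$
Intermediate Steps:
$B = \frac{65}{2}$ ($B = \left(- \frac{1}{2}\right) \left(-65\right) = \frac{65}{2} \approx 32.5$)
$A{\left(c \right)} = -4$ ($A{\left(c \right)} = 1 - 5 = -4$)
$p{\left(P,q \right)} = -4$
$p{\left(R,B \right)} - V = -4 - -4685 = -4 + 4685 = 4681$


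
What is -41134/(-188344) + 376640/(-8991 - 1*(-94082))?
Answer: 37219008677/8013189652 ≈ 4.6447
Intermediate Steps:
-41134/(-188344) + 376640/(-8991 - 1*(-94082)) = -41134*(-1/188344) + 376640/(-8991 + 94082) = 20567/94172 + 376640/85091 = 37219008677/8013189652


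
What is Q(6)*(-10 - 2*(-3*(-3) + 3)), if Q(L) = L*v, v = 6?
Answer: -1224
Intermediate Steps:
Q(L) = 6*L (Q(L) = L*6 = 6*L)
Q(6)*(-10 - 2*(-3*(-3) + 3)) = (6*6)*(-10 - 2*(-3*(-3) + 3)) = 36*(-10 - 2*(9 + 3)) = 36*(-10 - 2*12) = 36*(-10 - 24) = 36*(-34) = -1224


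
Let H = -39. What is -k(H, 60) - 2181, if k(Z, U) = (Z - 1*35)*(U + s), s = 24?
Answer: 4035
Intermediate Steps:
k(Z, U) = (-35 + Z)*(24 + U) (k(Z, U) = (Z - 1*35)*(U + 24) = (Z - 35)*(24 + U) = (-35 + Z)*(24 + U))
-k(H, 60) - 2181 = -(-840 - 35*60 + 24*(-39) + 60*(-39)) - 2181 = -(-840 - 2100 - 936 - 2340) - 2181 = -1*(-6216) - 2181 = 6216 - 2181 = 4035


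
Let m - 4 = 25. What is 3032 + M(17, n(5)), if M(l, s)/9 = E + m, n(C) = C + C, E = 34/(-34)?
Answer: 3284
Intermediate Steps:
m = 29 (m = 4 + 25 = 29)
E = -1 (E = 34*(-1/34) = -1)
n(C) = 2*C
M(l, s) = 252 (M(l, s) = 9*(-1 + 29) = 9*28 = 252)
3032 + M(17, n(5)) = 3032 + 252 = 3284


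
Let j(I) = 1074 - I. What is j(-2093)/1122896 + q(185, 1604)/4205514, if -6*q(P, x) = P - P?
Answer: 3167/1122896 ≈ 0.0028204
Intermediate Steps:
q(P, x) = 0 (q(P, x) = -(P - P)/6 = -⅙*0 = 0)
j(-2093)/1122896 + q(185, 1604)/4205514 = (1074 - 1*(-2093))/1122896 + 0/4205514 = (1074 + 2093)*(1/1122896) + 0*(1/4205514) = 3167*(1/1122896) + 0 = 3167/1122896 + 0 = 3167/1122896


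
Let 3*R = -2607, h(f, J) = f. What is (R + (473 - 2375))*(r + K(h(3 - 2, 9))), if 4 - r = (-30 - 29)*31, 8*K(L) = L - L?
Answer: -5079243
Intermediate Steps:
K(L) = 0 (K(L) = (L - L)/8 = (1/8)*0 = 0)
R = -869 (R = (1/3)*(-2607) = -869)
r = 1833 (r = 4 - (-30 - 29)*31 = 4 - (-59)*31 = 4 - 1*(-1829) = 4 + 1829 = 1833)
(R + (473 - 2375))*(r + K(h(3 - 2, 9))) = (-869 + (473 - 2375))*(1833 + 0) = (-869 - 1902)*1833 = -2771*1833 = -5079243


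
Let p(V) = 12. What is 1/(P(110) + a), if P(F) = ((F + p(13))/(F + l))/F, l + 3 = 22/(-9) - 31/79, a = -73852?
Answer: -4073300/300821308229 ≈ -1.3541e-5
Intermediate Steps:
l = -4150/711 (l = -3 + (22/(-9) - 31/79) = -3 + (22*(-1/9) - 31*1/79) = -3 + (-22/9 - 31/79) = -3 - 2017/711 = -4150/711 ≈ -5.8369)
P(F) = (12 + F)/(F*(-4150/711 + F)) (P(F) = ((F + 12)/(F - 4150/711))/F = ((12 + F)/(-4150/711 + F))/F = (12 + F)/(F*(-4150/711 + F)))
1/(P(110) + a) = 1/(711*(12 + 110)/(110*(-4150 + 711*110)) - 73852) = 1/(711*(1/110)*122/(-4150 + 78210) - 73852) = 1/(711*(1/110)*122/74060 - 73852) = 1/(711*(1/110)*(1/74060)*122 - 73852) = 1/(43371/4073300 - 73852) = 1/(-300821308229/4073300) = -4073300/300821308229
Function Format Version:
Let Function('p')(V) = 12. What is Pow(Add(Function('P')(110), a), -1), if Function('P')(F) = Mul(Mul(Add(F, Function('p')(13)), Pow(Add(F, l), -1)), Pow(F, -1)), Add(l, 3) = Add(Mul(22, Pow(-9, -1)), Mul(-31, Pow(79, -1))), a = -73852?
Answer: Rational(-4073300, 300821308229) ≈ -1.3541e-5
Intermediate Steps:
l = Rational(-4150, 711) (l = Add(-3, Add(Mul(22, Pow(-9, -1)), Mul(-31, Pow(79, -1)))) = Add(-3, Add(Mul(22, Rational(-1, 9)), Mul(-31, Rational(1, 79)))) = Add(-3, Add(Rational(-22, 9), Rational(-31, 79))) = Add(-3, Rational(-2017, 711)) = Rational(-4150, 711) ≈ -5.8369)
Function('P')(F) = Mul(Pow(F, -1), Pow(Add(Rational(-4150, 711), F), -1), Add(12, F)) (Function('P')(F) = Mul(Mul(Add(F, 12), Pow(Add(F, Rational(-4150, 711)), -1)), Pow(F, -1)) = Mul(Mul(Add(12, F), Pow(Add(Rational(-4150, 711), F), -1)), Pow(F, -1)) = Mul(Mul(Pow(Add(Rational(-4150, 711), F), -1), Add(12, F)), Pow(F, -1)) = Mul(Pow(F, -1), Pow(Add(Rational(-4150, 711), F), -1), Add(12, F)))
Pow(Add(Function('P')(110), a), -1) = Pow(Add(Mul(711, Pow(110, -1), Pow(Add(-4150, Mul(711, 110)), -1), Add(12, 110)), -73852), -1) = Pow(Add(Mul(711, Rational(1, 110), Pow(Add(-4150, 78210), -1), 122), -73852), -1) = Pow(Add(Mul(711, Rational(1, 110), Pow(74060, -1), 122), -73852), -1) = Pow(Add(Mul(711, Rational(1, 110), Rational(1, 74060), 122), -73852), -1) = Pow(Add(Rational(43371, 4073300), -73852), -1) = Pow(Rational(-300821308229, 4073300), -1) = Rational(-4073300, 300821308229)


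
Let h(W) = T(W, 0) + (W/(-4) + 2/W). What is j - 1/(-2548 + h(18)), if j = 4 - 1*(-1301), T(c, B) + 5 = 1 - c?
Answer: 60472413/46339 ≈ 1305.0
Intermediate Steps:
T(c, B) = -4 - c (T(c, B) = -5 + (1 - c) = -4 - c)
h(W) = -4 + 2/W - 5*W/4 (h(W) = (-4 - W) + (W/(-4) + 2/W) = (-4 - W) + (W*(-¼) + 2/W) = (-4 - W) + (-W/4 + 2/W) = (-4 - W) + (2/W - W/4) = -4 + 2/W - 5*W/4)
j = 1305 (j = 4 + 1301 = 1305)
j - 1/(-2548 + h(18)) = 1305 - 1/(-2548 + (-4 + 2/18 - 5/4*18)) = 1305 - 1/(-2548 + (-4 + 2*(1/18) - 45/2)) = 1305 - 1/(-2548 + (-4 + ⅑ - 45/2)) = 1305 - 1/(-2548 - 475/18) = 1305 - 1/(-46339/18) = 1305 - 1*(-18/46339) = 1305 + 18/46339 = 60472413/46339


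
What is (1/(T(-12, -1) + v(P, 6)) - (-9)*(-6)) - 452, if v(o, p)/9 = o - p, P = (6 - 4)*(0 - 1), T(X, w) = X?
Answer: -42505/84 ≈ -506.01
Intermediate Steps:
P = -2 (P = 2*(-1) = -2)
v(o, p) = -9*p + 9*o (v(o, p) = 9*(o - p) = -9*p + 9*o)
(1/(T(-12, -1) + v(P, 6)) - (-9)*(-6)) - 452 = (1/(-12 + (-9*6 + 9*(-2))) - (-9)*(-6)) - 452 = (1/(-12 + (-54 - 18)) - 1*54) - 452 = (1/(-12 - 72) - 54) - 452 = (1/(-84) - 54) - 452 = (-1/84 - 54) - 452 = -4537/84 - 452 = -42505/84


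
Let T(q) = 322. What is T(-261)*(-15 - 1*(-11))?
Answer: -1288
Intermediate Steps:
T(-261)*(-15 - 1*(-11)) = 322*(-15 - 1*(-11)) = 322*(-15 + 11) = 322*(-4) = -1288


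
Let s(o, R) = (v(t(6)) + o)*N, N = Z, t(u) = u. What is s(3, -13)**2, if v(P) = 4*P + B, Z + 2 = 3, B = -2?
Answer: 625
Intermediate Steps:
Z = 1 (Z = -2 + 3 = 1)
v(P) = -2 + 4*P (v(P) = 4*P - 2 = -2 + 4*P)
N = 1
s(o, R) = 22 + o (s(o, R) = ((-2 + 4*6) + o)*1 = ((-2 + 24) + o)*1 = (22 + o)*1 = 22 + o)
s(3, -13)**2 = (22 + 3)**2 = 25**2 = 625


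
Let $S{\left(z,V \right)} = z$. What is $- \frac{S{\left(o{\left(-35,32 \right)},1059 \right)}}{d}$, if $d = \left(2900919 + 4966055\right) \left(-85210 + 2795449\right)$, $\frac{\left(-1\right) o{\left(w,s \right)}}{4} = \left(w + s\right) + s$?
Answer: $\frac{58}{10660689873393} \approx 5.4406 \cdot 10^{-12}$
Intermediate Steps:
$o{\left(w,s \right)} = - 8 s - 4 w$ ($o{\left(w,s \right)} = - 4 \left(\left(w + s\right) + s\right) = - 4 \left(\left(s + w\right) + s\right) = - 4 \left(w + 2 s\right) = - 8 s - 4 w$)
$d = 21321379746786$ ($d = 7866974 \cdot 2710239 = 21321379746786$)
$- \frac{S{\left(o{\left(-35,32 \right)},1059 \right)}}{d} = - \frac{\left(-8\right) 32 - -140}{21321379746786} = - \frac{-256 + 140}{21321379746786} = - \frac{-116}{21321379746786} = \left(-1\right) \left(- \frac{58}{10660689873393}\right) = \frac{58}{10660689873393}$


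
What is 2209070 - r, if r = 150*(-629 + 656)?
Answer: 2205020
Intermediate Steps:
r = 4050 (r = 150*27 = 4050)
2209070 - r = 2209070 - 1*4050 = 2209070 - 4050 = 2205020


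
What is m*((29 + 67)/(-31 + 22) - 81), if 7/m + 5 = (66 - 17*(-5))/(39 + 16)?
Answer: 105875/372 ≈ 284.61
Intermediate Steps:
m = -385/124 (m = 7/(-5 + (66 - 17*(-5))/(39 + 16)) = 7/(-5 + (66 + 85)/55) = 7/(-5 + 151*(1/55)) = 7/(-5 + 151/55) = 7/(-124/55) = 7*(-55/124) = -385/124 ≈ -3.1048)
m*((29 + 67)/(-31 + 22) - 81) = -385*((29 + 67)/(-31 + 22) - 81)/124 = -385*(96/(-9) - 81)/124 = -385*(96*(-⅑) - 81)/124 = -385*(-32/3 - 81)/124 = -385/124*(-275/3) = 105875/372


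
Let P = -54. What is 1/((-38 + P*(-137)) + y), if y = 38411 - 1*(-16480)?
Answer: 1/62251 ≈ 1.6064e-5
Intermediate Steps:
y = 54891 (y = 38411 + 16480 = 54891)
1/((-38 + P*(-137)) + y) = 1/((-38 - 54*(-137)) + 54891) = 1/((-38 + 7398) + 54891) = 1/(7360 + 54891) = 1/62251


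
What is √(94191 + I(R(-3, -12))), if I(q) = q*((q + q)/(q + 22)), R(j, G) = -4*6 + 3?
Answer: √95073 ≈ 308.34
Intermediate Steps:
R(j, G) = -21 (R(j, G) = -24 + 3 = -21)
I(q) = 2*q²/(22 + q) (I(q) = q*((2*q)/(22 + q)) = q*(2*q/(22 + q)) = 2*q²/(22 + q))
√(94191 + I(R(-3, -12))) = √(94191 + 2*(-21)²/(22 - 21)) = √(94191 + 2*441/1) = √(94191 + 2*441*1) = √(94191 + 882) = √95073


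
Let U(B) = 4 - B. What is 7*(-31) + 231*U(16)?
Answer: -2989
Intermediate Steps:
7*(-31) + 231*U(16) = 7*(-31) + 231*(4 - 1*16) = -217 + 231*(4 - 16) = -217 + 231*(-12) = -217 - 2772 = -2989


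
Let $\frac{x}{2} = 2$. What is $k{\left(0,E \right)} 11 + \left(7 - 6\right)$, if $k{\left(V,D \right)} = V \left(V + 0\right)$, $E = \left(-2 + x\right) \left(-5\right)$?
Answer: $1$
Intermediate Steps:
$x = 4$ ($x = 2 \cdot 2 = 4$)
$E = -10$ ($E = \left(-2 + 4\right) \left(-5\right) = 2 \left(-5\right) = -10$)
$k{\left(V,D \right)} = V^{2}$ ($k{\left(V,D \right)} = V V = V^{2}$)
$k{\left(0,E \right)} 11 + \left(7 - 6\right) = 0^{2} \cdot 11 + \left(7 - 6\right) = 0 \cdot 11 + 1 = 0 + 1 = 1$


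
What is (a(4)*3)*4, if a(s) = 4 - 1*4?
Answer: 0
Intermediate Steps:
a(s) = 0 (a(s) = 4 - 4 = 0)
(a(4)*3)*4 = (0*3)*4 = 0*4 = 0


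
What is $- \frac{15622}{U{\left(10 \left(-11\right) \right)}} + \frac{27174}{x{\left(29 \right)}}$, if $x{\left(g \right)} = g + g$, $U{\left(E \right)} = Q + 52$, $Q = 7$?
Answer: $\frac{348595}{1711} \approx 203.74$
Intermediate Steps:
$U{\left(E \right)} = 59$ ($U{\left(E \right)} = 7 + 52 = 59$)
$x{\left(g \right)} = 2 g$
$- \frac{15622}{U{\left(10 \left(-11\right) \right)}} + \frac{27174}{x{\left(29 \right)}} = - \frac{15622}{59} + \frac{27174}{2 \cdot 29} = \left(-15622\right) \frac{1}{59} + \frac{27174}{58} = - \frac{15622}{59} + 27174 \cdot \frac{1}{58} = - \frac{15622}{59} + \frac{13587}{29} = \frac{348595}{1711}$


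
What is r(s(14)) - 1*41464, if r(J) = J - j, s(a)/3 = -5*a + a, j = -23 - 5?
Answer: -41604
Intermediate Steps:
j = -28
s(a) = -12*a (s(a) = 3*(-5*a + a) = 3*(-4*a) = -12*a)
r(J) = 28 + J (r(J) = J - 1*(-28) = J + 28 = 28 + J)
r(s(14)) - 1*41464 = (28 - 12*14) - 1*41464 = (28 - 168) - 41464 = -140 - 41464 = -41604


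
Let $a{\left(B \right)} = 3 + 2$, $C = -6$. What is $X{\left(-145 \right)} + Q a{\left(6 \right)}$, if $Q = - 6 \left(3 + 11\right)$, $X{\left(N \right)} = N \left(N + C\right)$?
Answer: $21475$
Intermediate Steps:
$a{\left(B \right)} = 5$
$X{\left(N \right)} = N \left(-6 + N\right)$ ($X{\left(N \right)} = N \left(N - 6\right) = N \left(-6 + N\right)$)
$Q = -84$ ($Q = \left(-6\right) 14 = -84$)
$X{\left(-145 \right)} + Q a{\left(6 \right)} = - 145 \left(-6 - 145\right) - 420 = \left(-145\right) \left(-151\right) - 420 = 21895 - 420 = 21475$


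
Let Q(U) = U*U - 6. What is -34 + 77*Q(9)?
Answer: 5741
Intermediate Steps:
Q(U) = -6 + U**2 (Q(U) = U**2 - 6 = -6 + U**2)
-34 + 77*Q(9) = -34 + 77*(-6 + 9**2) = -34 + 77*(-6 + 81) = -34 + 77*75 = -34 + 5775 = 5741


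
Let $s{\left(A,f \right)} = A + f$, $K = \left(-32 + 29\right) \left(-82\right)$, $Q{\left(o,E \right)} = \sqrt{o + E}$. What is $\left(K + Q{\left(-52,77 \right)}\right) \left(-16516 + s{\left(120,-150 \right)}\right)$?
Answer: $-4153046$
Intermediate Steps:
$Q{\left(o,E \right)} = \sqrt{E + o}$
$K = 246$ ($K = \left(-3\right) \left(-82\right) = 246$)
$\left(K + Q{\left(-52,77 \right)}\right) \left(-16516 + s{\left(120,-150 \right)}\right) = \left(246 + \sqrt{77 - 52}\right) \left(-16516 + \left(120 - 150\right)\right) = \left(246 + \sqrt{25}\right) \left(-16516 - 30\right) = \left(246 + 5\right) \left(-16546\right) = 251 \left(-16546\right) = -4153046$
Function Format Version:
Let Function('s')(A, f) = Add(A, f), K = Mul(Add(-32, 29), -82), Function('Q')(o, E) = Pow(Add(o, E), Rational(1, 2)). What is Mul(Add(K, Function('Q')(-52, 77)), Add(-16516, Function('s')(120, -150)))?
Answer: -4153046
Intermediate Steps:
Function('Q')(o, E) = Pow(Add(E, o), Rational(1, 2))
K = 246 (K = Mul(-3, -82) = 246)
Mul(Add(K, Function('Q')(-52, 77)), Add(-16516, Function('s')(120, -150))) = Mul(Add(246, Pow(Add(77, -52), Rational(1, 2))), Add(-16516, Add(120, -150))) = Mul(Add(246, Pow(25, Rational(1, 2))), Add(-16516, -30)) = Mul(Add(246, 5), -16546) = Mul(251, -16546) = -4153046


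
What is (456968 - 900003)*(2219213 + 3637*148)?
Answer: -1221664139115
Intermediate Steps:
(456968 - 900003)*(2219213 + 3637*148) = -443035*(2219213 + 538276) = -443035*2757489 = -1221664139115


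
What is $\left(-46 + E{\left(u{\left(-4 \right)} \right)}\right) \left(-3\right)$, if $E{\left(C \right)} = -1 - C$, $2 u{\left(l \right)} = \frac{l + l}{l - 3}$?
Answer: $\frac{999}{7} \approx 142.71$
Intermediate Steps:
$u{\left(l \right)} = \frac{l}{-3 + l}$ ($u{\left(l \right)} = \frac{\left(l + l\right) \frac{1}{l - 3}}{2} = \frac{2 l \frac{1}{-3 + l}}{2} = \frac{l}{-3 + l}$)
$\left(-46 + E{\left(u{\left(-4 \right)} \right)}\right) \left(-3\right) = \left(-46 - \left(1 - \frac{4}{-3 - 4}\right)\right) \left(-3\right) = \left(-46 - \left(1 - \frac{4}{-7}\right)\right) \left(-3\right) = \left(-46 - \left(1 - - \frac{4}{7}\right)\right) \left(-3\right) = \left(-46 - \frac{11}{7}\right) \left(-3\right) = \left(- \frac{333}{7}\right) \left(-3\right) = \frac{999}{7}$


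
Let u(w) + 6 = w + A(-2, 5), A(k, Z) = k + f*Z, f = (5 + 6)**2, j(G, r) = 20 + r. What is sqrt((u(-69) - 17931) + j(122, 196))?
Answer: I*sqrt(17187) ≈ 131.1*I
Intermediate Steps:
f = 121 (f = 11**2 = 121)
A(k, Z) = k + 121*Z
u(w) = 597 + w (u(w) = -6 + (w + (-2 + 121*5)) = -6 + (w + (-2 + 605)) = -6 + (w + 603) = -6 + (603 + w) = 597 + w)
sqrt((u(-69) - 17931) + j(122, 196)) = sqrt(((597 - 69) - 17931) + (20 + 196)) = sqrt((528 - 17931) + 216) = sqrt(-17403 + 216) = sqrt(-17187) = I*sqrt(17187)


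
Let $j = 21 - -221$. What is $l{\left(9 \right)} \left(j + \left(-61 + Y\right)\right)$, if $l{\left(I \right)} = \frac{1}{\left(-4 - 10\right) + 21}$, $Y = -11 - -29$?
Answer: $\frac{199}{7} \approx 28.429$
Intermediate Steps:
$Y = 18$ ($Y = -11 + 29 = 18$)
$j = 242$ ($j = 21 + 221 = 242$)
$l{\left(I \right)} = \frac{1}{7}$ ($l{\left(I \right)} = \frac{1}{\left(-4 - 10\right) + 21} = \frac{1}{-14 + 21} = \frac{1}{7}$)
$l{\left(9 \right)} \left(j + \left(-61 + Y\right)\right) = \frac{242 + \left(-61 + 18\right)}{7} = \frac{242 - 43}{7} = \frac{1}{7} \cdot 199 = \frac{199}{7}$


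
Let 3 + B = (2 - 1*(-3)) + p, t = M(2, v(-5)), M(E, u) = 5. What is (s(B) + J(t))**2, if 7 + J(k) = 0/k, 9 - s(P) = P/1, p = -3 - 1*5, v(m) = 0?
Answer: 64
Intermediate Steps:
p = -8 (p = -3 - 5 = -8)
t = 5
B = -6 (B = -3 + ((2 - 1*(-3)) - 8) = -3 + ((2 + 3) - 8) = -3 + (5 - 8) = -3 - 3 = -6)
s(P) = 9 - P (s(P) = 9 - P/1 = 9 - P)
J(k) = -7 (J(k) = -7 + 0/k = -7 + 0 = -7)
(s(B) + J(t))**2 = ((9 - 1*(-6)) - 7)**2 = ((9 + 6) - 7)**2 = (15 - 7)**2 = 8**2 = 64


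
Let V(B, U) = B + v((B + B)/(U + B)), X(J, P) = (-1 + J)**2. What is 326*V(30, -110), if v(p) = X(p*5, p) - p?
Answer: 139039/8 ≈ 17380.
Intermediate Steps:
v(p) = (-1 + 5*p)**2 - p (v(p) = (-1 + p*5)**2 - p = (-1 + 5*p)**2 - p)
V(B, U) = B + (-1 + 10*B/(B + U))**2 - 2*B/(B + U) (V(B, U) = B + ((-1 + 5*((B + B)/(U + B)))**2 - (B + B)/(U + B)) = B + ((-1 + 5*((2*B)/(B + U)))**2 - 2*B/(B + U)) = B + ((-1 + 5*(2*B/(B + U)))**2 - 2*B/(B + U)) = B + ((-1 + 10*B/(B + U))**2 - 2*B/(B + U)) = B + (-1 + 10*B/(B + U))**2 - 2*B/(B + U))
326*V(30, -110) = 326*(((-1*(-110) + 9*30)**2 + 30*(30 - 110)**2 - 2*30*(30 - 110))/(30 - 110)**2) = 326*(((110 + 270)**2 + 30*(-80)**2 - 2*30*(-80))/(-80)**2) = 326*((380**2 + 30*6400 + 4800)/6400) = 326*((144400 + 192000 + 4800)/6400) = 326*((1/6400)*341200) = 326*(853/16) = 139039/8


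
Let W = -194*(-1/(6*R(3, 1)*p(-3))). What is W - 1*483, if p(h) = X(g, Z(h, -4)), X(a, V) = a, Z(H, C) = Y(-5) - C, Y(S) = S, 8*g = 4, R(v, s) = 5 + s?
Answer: -4250/9 ≈ -472.22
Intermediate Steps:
g = ½ (g = (⅛)*4 = ½ ≈ 0.50000)
Z(H, C) = -5 - C
p(h) = ½
W = 97/9 (W = -194*(-1/(3*(5 + 1))) = -194/(-6*6*(½)) = -194/((-36*½)) = -194/(-18) = -194*(-1/18) = 97/9 ≈ 10.778)
W - 1*483 = 97/9 - 1*483 = 97/9 - 483 = -4250/9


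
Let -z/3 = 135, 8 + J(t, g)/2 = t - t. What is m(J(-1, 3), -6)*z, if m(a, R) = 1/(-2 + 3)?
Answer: -405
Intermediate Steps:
J(t, g) = -16 (J(t, g) = -16 + 2*(t - t) = -16 + 2*0 = -16 + 0 = -16)
m(a, R) = 1 (m(a, R) = 1/1 = 1)
z = -405 (z = -3*135 = -405)
m(J(-1, 3), -6)*z = 1*(-405) = -405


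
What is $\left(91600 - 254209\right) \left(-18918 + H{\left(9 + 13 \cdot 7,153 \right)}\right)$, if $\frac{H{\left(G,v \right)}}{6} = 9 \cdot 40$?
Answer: $2725001622$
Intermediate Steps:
$H{\left(G,v \right)} = 2160$ ($H{\left(G,v \right)} = 6 \cdot 9 \cdot 40 = 6 \cdot 360 = 2160$)
$\left(91600 - 254209\right) \left(-18918 + H{\left(9 + 13 \cdot 7,153 \right)}\right) = \left(91600 - 254209\right) \left(-18918 + 2160\right) = \left(-162609\right) \left(-16758\right) = 2725001622$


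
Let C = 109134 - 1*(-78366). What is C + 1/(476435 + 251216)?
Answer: 136434562501/727651 ≈ 1.8750e+5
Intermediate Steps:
C = 187500 (C = 109134 + 78366 = 187500)
C + 1/(476435 + 251216) = 187500 + 1/(476435 + 251216) = 187500 + 1/727651 = 136434562501/727651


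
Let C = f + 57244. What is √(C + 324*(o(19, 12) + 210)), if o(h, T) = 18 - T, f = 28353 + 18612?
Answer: √174193 ≈ 417.36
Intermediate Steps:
f = 46965
C = 104209 (C = 46965 + 57244 = 104209)
√(C + 324*(o(19, 12) + 210)) = √(104209 + 324*((18 - 1*12) + 210)) = √(104209 + 324*((18 - 12) + 210)) = √(104209 + 324*(6 + 210)) = √(104209 + 324*216) = √(104209 + 69984) = √174193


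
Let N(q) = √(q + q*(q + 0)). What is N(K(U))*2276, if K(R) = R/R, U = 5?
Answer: 2276*√2 ≈ 3218.8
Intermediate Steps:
K(R) = 1
N(q) = √(q + q²) (N(q) = √(q + q*q) = √(q + q²))
N(K(U))*2276 = √(1*(1 + 1))*2276 = √(1*2)*2276 = √2*2276 = 2276*√2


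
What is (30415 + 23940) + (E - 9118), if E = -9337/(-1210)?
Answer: 54746107/1210 ≈ 45245.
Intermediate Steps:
E = 9337/1210 (E = -9337*(-1/1210) = 9337/1210 ≈ 7.7165)
(30415 + 23940) + (E - 9118) = (30415 + 23940) + (9337/1210 - 9118) = 54355 - 11023443/1210 = 54746107/1210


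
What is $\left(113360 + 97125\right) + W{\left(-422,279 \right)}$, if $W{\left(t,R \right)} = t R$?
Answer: $92747$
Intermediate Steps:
$W{\left(t,R \right)} = R t$
$\left(113360 + 97125\right) + W{\left(-422,279 \right)} = \left(113360 + 97125\right) + 279 \left(-422\right) = 210485 - 117738 = 92747$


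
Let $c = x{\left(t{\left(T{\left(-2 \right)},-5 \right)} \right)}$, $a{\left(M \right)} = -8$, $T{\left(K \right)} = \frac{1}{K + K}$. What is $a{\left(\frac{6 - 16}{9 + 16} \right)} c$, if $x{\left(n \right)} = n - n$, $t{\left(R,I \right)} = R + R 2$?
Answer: $0$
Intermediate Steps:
$T{\left(K \right)} = \frac{1}{2 K}$
$t{\left(R,I \right)} = 3 R$ ($t{\left(R,I \right)} = R + 2 R = 3 R$)
$x{\left(n \right)} = 0$
$c = 0$
$a{\left(\frac{6 - 16}{9 + 16} \right)} c = \left(-8\right) 0 = 0$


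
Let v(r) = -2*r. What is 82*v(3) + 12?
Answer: -480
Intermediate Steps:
82*v(3) + 12 = 82*(-2*3) + 12 = 82*(-6) + 12 = -492 + 12 = -480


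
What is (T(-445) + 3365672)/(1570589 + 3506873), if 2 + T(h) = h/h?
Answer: 3365671/5077462 ≈ 0.66286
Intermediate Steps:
T(h) = -1 (T(h) = -2 + h/h = -2 + 1 = -1)
(T(-445) + 3365672)/(1570589 + 3506873) = (-1 + 3365672)/(1570589 + 3506873) = 3365671/5077462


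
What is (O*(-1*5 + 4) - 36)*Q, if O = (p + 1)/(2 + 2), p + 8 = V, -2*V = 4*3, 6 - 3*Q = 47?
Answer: 5371/12 ≈ 447.58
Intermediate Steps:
Q = -41/3 (Q = 2 - ⅓*47 = 2 - 47/3 = -41/3 ≈ -13.667)
V = -6 (V = -2*3 = -½*12 = -6)
p = -14 (p = -8 - 6 = -14)
O = -13/4 (O = (-14 + 1)/(2 + 2) = -13/4 ≈ -3.2500)
(O*(-1*5 + 4) - 36)*Q = (-13*(-1*5 + 4)/4 - 36)*(-41/3) = (-13*(-5 + 4)/4 - 36)*(-41/3) = (-13/4*(-1) - 36)*(-41/3) = (13/4 - 36)*(-41/3) = -131/4*(-41/3) = 5371/12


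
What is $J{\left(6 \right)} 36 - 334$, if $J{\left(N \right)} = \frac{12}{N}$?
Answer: $-262$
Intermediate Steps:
$J{\left(6 \right)} 36 - 334 = \frac{12}{6} \cdot 36 - 334 = 12 \cdot \frac{1}{6} \cdot 36 - 334 = 2 \cdot 36 - 334 = 72 - 334 = -262$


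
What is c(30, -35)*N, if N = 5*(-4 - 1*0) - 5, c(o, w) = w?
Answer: 875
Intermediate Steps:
N = -25 (N = 5*(-4 + 0) - 5 = 5*(-4) - 5 = -20 - 5 = -25)
c(30, -35)*N = -35*(-25) = 875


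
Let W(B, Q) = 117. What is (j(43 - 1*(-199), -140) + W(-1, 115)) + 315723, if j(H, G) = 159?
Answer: 315999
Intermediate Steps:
(j(43 - 1*(-199), -140) + W(-1, 115)) + 315723 = (159 + 117) + 315723 = 276 + 315723 = 315999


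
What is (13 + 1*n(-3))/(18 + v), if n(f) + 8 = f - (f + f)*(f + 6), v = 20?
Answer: 10/19 ≈ 0.52632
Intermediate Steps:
n(f) = -8 + f - 2*f*(6 + f) (n(f) = -8 + (f - (f + f)*(f + 6)) = -8 + (f - 2*f*(6 + f)) = -8 + f - 2*f*(6 + f))
(13 + 1*n(-3))/(18 + v) = (13 + 1*(-8 - 11*(-3) - 2*(-3)²))/(18 + 20) = (13 + 1*(-8 + 33 - 2*9))/38 = (13 + 1*(-8 + 33 - 18))*(1/38) = (13 + 1*7)*(1/38) = (13 + 7)*(1/38) = 20*(1/38) = 10/19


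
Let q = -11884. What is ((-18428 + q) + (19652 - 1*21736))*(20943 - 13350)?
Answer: -245982828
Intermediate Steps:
((-18428 + q) + (19652 - 1*21736))*(20943 - 13350) = ((-18428 - 11884) + (19652 - 1*21736))*(20943 - 13350) = (-30312 + (19652 - 21736))*7593 = (-30312 - 2084)*7593 = -32396*7593 = -245982828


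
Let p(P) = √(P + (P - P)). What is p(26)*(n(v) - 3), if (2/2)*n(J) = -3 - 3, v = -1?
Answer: -9*√26 ≈ -45.891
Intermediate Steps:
n(J) = -6 (n(J) = -3 - 3 = -6)
p(P) = √P (p(P) = √(P + 0) = √P)
p(26)*(n(v) - 3) = √26*(-6 - 3) = √26*(-9) = -9*√26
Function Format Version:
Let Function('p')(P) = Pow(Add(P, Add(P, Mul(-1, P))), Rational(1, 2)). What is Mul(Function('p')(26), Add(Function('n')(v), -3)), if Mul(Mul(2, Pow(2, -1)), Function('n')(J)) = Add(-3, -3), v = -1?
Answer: Mul(-9, Pow(26, Rational(1, 2))) ≈ -45.891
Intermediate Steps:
Function('n')(J) = -6 (Function('n')(J) = Add(-3, -3) = -6)
Function('p')(P) = Pow(P, Rational(1, 2)) (Function('p')(P) = Pow(Add(P, 0), Rational(1, 2)) = Pow(P, Rational(1, 2)))
Mul(Function('p')(26), Add(Function('n')(v), -3)) = Mul(Pow(26, Rational(1, 2)), Add(-6, -3)) = Mul(Pow(26, Rational(1, 2)), -9) = Mul(-9, Pow(26, Rational(1, 2)))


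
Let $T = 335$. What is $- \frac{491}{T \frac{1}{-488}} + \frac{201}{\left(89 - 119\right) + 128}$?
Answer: $\frac{23548919}{32830} \approx 717.3$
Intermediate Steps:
$- \frac{491}{T \frac{1}{-488}} + \frac{201}{\left(89 - 119\right) + 128} = - \frac{491}{335 \frac{1}{-488}} + \frac{201}{\left(89 - 119\right) + 128} = - \frac{491}{335 \left(- \frac{1}{488}\right)} + \frac{201}{-30 + 128} = - \frac{491}{- \frac{335}{488}} + \frac{201}{98} = \left(-491\right) \left(- \frac{488}{335}\right) + 201 \cdot \frac{1}{98} = \frac{239608}{335} + \frac{201}{98} = \frac{23548919}{32830}$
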